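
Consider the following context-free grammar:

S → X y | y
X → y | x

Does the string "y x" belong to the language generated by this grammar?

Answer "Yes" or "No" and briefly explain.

No - no valid derivation exists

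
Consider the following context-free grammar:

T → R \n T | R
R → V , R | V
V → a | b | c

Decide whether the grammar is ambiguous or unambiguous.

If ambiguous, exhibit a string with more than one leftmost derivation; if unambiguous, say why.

Unambiguous - every string in the language has a unique leftmost derivation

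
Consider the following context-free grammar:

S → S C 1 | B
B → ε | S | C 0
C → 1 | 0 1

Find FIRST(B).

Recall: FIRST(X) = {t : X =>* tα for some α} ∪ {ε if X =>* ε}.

We compute FIRST(B) using the standard algorithm.
FIRST(B) = {0, 1, ε}
FIRST(C) = {0, 1}
FIRST(S) = {0, 1, ε}
Therefore, FIRST(B) = {0, 1, ε}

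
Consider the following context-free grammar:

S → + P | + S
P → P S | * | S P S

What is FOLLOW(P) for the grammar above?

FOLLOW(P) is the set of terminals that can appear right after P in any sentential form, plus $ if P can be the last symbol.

We compute FOLLOW(P) using the standard algorithm.
FOLLOW(S) starts with {$}.
FIRST(P) = {*, +}
FIRST(S) = {+}
FOLLOW(P) = {$, *, +}
FOLLOW(S) = {$, *, +}
Therefore, FOLLOW(P) = {$, *, +}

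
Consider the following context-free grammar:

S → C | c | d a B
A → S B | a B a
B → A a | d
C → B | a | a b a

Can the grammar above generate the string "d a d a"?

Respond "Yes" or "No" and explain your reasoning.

No - no valid derivation exists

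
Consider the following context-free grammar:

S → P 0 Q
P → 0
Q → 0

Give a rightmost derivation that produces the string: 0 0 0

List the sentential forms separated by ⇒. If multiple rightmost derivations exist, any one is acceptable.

S ⇒ P 0 Q ⇒ P 0 0 ⇒ 0 0 0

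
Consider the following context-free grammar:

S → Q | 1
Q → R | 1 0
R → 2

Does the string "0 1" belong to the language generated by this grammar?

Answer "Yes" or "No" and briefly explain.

No - no valid derivation exists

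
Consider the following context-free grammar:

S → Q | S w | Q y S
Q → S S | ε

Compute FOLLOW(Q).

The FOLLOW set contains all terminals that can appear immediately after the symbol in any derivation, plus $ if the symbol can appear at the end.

We compute FOLLOW(Q) using the standard algorithm.
FOLLOW(S) starts with {$}.
FIRST(Q) = {w, y, ε}
FIRST(S) = {w, y, ε}
FOLLOW(Q) = {$, w, y}
FOLLOW(S) = {$, w, y}
Therefore, FOLLOW(Q) = {$, w, y}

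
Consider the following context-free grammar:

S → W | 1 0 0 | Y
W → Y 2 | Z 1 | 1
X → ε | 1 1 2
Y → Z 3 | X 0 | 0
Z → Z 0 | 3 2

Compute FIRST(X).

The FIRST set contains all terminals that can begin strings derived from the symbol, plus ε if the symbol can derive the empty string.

We compute FIRST(X) using the standard algorithm.
FIRST(S) = {0, 1, 3}
FIRST(W) = {0, 1, 3}
FIRST(X) = {1, ε}
FIRST(Y) = {0, 1, 3}
FIRST(Z) = {3}
Therefore, FIRST(X) = {1, ε}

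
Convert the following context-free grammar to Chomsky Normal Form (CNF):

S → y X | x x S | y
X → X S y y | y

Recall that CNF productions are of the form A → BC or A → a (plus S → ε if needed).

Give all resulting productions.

TY → y; TX → x; S → y; X → y; S → TY X; S → TX X0; X0 → TX S; X → X X1; X1 → S X2; X2 → TY TY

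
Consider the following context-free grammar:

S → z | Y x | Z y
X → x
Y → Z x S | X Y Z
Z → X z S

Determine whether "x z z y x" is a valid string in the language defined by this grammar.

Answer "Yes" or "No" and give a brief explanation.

No - no valid derivation exists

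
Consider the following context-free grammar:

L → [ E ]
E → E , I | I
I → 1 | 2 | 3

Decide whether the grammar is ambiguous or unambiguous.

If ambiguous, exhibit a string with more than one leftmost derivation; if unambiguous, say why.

Unambiguous - every string in the language has a unique leftmost derivation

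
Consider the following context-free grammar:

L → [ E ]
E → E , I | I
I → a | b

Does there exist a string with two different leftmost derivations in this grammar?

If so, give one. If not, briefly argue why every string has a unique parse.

No - every string in the language has a unique leftmost derivation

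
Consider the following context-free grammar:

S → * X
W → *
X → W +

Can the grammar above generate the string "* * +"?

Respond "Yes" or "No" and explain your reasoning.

Yes - a valid derivation exists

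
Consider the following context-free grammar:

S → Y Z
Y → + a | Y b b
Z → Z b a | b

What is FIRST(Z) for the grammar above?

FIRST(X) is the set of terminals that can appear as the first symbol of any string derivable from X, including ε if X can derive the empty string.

We compute FIRST(Z) using the standard algorithm.
FIRST(S) = {+}
FIRST(Y) = {+}
FIRST(Z) = {b}
Therefore, FIRST(Z) = {b}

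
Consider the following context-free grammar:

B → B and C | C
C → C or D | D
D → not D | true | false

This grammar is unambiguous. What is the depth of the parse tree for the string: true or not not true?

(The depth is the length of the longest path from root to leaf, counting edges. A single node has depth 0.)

5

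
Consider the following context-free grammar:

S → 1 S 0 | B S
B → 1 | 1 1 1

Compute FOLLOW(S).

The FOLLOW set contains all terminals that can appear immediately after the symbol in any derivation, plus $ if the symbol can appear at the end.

We compute FOLLOW(S) using the standard algorithm.
FOLLOW(S) starts with {$}.
FIRST(B) = {1}
FIRST(S) = {1}
FOLLOW(B) = {1}
FOLLOW(S) = {$, 0}
Therefore, FOLLOW(S) = {$, 0}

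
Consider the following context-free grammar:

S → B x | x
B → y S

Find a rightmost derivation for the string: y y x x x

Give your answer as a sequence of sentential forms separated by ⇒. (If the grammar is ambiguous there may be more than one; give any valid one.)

S ⇒ B x ⇒ y S x ⇒ y B x x ⇒ y y S x x ⇒ y y x x x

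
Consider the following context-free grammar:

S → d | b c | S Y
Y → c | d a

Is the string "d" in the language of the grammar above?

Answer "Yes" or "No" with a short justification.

Yes - a valid derivation exists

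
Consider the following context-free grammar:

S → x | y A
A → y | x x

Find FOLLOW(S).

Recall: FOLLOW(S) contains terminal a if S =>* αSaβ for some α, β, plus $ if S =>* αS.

We compute FOLLOW(S) using the standard algorithm.
FOLLOW(S) starts with {$}.
FIRST(A) = {x, y}
FIRST(S) = {x, y}
FOLLOW(A) = {$}
FOLLOW(S) = {$}
Therefore, FOLLOW(S) = {$}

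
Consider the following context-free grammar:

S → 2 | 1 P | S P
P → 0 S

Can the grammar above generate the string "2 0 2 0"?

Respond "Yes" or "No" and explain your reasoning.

No - no valid derivation exists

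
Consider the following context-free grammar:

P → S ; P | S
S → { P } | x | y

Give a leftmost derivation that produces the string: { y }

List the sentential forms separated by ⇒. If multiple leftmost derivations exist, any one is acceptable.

P ⇒ S ⇒ { P } ⇒ { S } ⇒ { y }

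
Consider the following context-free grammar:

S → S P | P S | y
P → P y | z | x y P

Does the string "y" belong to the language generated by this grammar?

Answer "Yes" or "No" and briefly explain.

Yes - a valid derivation exists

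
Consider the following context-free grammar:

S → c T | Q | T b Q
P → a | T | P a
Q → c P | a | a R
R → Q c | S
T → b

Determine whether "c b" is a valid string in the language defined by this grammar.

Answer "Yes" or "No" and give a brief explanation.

Yes - a valid derivation exists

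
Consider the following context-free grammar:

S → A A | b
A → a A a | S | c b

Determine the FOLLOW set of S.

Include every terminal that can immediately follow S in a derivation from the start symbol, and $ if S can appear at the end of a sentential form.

We compute FOLLOW(S) using the standard algorithm.
FOLLOW(S) starts with {$}.
FIRST(A) = {a, b, c}
FIRST(S) = {a, b, c}
FOLLOW(A) = {$, a, b, c}
FOLLOW(S) = {$, a, b, c}
Therefore, FOLLOW(S) = {$, a, b, c}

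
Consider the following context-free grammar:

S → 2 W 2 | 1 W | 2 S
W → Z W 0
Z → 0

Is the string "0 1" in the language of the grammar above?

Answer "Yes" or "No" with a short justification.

No - no valid derivation exists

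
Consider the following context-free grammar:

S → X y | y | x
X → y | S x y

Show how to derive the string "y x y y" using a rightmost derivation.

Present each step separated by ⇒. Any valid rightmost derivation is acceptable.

S ⇒ X y ⇒ S x y y ⇒ y x y y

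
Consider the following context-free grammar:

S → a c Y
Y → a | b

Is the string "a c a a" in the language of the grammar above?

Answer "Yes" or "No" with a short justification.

No - no valid derivation exists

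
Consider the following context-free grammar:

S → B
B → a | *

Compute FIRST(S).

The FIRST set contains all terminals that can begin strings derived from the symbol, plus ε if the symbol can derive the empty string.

We compute FIRST(S) using the standard algorithm.
FIRST(B) = {*, a}
FIRST(S) = {*, a}
Therefore, FIRST(S) = {*, a}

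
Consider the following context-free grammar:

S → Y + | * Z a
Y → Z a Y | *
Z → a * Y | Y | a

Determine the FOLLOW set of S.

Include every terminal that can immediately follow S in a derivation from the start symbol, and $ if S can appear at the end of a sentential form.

We compute FOLLOW(S) using the standard algorithm.
FOLLOW(S) starts with {$}.
FIRST(S) = {*, a}
FIRST(Y) = {*, a}
FIRST(Z) = {*, a}
FOLLOW(S) = {$}
FOLLOW(Y) = {+, a}
FOLLOW(Z) = {a}
Therefore, FOLLOW(S) = {$}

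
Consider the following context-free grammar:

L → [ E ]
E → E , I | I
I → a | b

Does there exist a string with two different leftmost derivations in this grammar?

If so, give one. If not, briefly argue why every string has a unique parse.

No - every string in the language has a unique leftmost derivation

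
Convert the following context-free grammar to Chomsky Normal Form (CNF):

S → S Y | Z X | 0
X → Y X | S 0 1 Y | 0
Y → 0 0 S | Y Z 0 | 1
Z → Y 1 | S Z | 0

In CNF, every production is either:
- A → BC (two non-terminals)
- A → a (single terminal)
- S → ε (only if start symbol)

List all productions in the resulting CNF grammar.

S → 0; T0 → 0; T1 → 1; X → 0; Y → 1; Z → 0; S → S Y; S → Z X; X → Y X; X → S X0; X0 → T0 X1; X1 → T1 Y; Y → T0 X2; X2 → T0 S; Y → Y X3; X3 → Z T0; Z → Y T1; Z → S Z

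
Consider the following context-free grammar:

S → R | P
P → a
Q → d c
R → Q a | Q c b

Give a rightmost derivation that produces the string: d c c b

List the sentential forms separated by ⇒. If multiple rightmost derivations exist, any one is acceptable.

S ⇒ R ⇒ Q c b ⇒ d c c b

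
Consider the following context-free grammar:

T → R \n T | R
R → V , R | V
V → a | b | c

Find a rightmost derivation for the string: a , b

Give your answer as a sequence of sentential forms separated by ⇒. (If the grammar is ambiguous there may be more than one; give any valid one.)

T ⇒ R ⇒ V , R ⇒ V , V ⇒ V , b ⇒ a , b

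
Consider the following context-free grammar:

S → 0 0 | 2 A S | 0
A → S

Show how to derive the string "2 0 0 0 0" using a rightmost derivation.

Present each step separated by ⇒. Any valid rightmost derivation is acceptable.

S ⇒ 2 A S ⇒ 2 A 0 0 ⇒ 2 S 0 0 ⇒ 2 0 0 0 0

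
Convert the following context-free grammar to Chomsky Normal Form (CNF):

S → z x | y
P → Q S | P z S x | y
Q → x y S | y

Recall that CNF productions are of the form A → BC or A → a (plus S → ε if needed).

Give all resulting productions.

TZ → z; TX → x; S → y; P → y; TY → y; Q → y; S → TZ TX; P → Q S; P → P X0; X0 → TZ X1; X1 → S TX; Q → TX X2; X2 → TY S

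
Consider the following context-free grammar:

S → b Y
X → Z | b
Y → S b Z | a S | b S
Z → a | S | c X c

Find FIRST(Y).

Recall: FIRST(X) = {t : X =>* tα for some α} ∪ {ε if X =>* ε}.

We compute FIRST(Y) using the standard algorithm.
FIRST(S) = {b}
FIRST(X) = {a, b, c}
FIRST(Y) = {a, b}
FIRST(Z) = {a, b, c}
Therefore, FIRST(Y) = {a, b}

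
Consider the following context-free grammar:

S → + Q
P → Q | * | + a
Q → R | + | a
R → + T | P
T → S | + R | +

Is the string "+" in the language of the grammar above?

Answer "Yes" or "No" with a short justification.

No - no valid derivation exists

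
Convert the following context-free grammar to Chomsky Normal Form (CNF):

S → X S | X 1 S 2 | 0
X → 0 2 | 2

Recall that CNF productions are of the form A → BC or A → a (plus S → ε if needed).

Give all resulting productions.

T1 → 1; T2 → 2; S → 0; T0 → 0; X → 2; S → X S; S → X X0; X0 → T1 X1; X1 → S T2; X → T0 T2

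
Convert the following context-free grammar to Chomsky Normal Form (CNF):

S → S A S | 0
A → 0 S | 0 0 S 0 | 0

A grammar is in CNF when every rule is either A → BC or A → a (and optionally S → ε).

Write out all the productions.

S → 0; T0 → 0; A → 0; S → S X0; X0 → A S; A → T0 S; A → T0 X1; X1 → T0 X2; X2 → S T0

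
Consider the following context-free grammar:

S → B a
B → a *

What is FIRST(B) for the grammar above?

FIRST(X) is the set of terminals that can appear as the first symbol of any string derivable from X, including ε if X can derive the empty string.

We compute FIRST(B) using the standard algorithm.
FIRST(B) = {a}
FIRST(S) = {a}
Therefore, FIRST(B) = {a}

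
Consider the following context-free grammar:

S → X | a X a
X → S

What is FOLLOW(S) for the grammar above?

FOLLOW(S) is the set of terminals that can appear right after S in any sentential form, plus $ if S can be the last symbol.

We compute FOLLOW(S) using the standard algorithm.
FOLLOW(S) starts with {$}.
FIRST(S) = {a}
FIRST(X) = {a}
FOLLOW(S) = {$, a}
FOLLOW(X) = {$, a}
Therefore, FOLLOW(S) = {$, a}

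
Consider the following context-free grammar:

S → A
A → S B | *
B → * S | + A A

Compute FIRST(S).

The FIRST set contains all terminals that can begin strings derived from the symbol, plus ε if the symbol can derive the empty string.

We compute FIRST(S) using the standard algorithm.
FIRST(A) = {*}
FIRST(B) = {*, +}
FIRST(S) = {*}
Therefore, FIRST(S) = {*}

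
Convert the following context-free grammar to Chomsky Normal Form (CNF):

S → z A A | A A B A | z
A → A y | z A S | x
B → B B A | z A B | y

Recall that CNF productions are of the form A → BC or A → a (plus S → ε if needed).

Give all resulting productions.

TZ → z; S → z; TY → y; A → x; B → y; S → TZ X0; X0 → A A; S → A X1; X1 → A X2; X2 → B A; A → A TY; A → TZ X3; X3 → A S; B → B X4; X4 → B A; B → TZ X5; X5 → A B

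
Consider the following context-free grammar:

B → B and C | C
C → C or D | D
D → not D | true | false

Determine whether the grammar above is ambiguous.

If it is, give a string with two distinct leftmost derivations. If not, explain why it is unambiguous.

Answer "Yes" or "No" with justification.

No - the grammar is unambiguous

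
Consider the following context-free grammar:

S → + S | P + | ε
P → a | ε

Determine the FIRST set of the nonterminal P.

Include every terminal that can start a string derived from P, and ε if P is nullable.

We compute FIRST(P) using the standard algorithm.
FIRST(P) = {a, ε}
FIRST(S) = {+, a, ε}
Therefore, FIRST(P) = {a, ε}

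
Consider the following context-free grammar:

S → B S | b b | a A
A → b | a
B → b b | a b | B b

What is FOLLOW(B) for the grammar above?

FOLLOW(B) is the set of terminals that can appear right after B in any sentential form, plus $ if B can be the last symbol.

We compute FOLLOW(B) using the standard algorithm.
FOLLOW(S) starts with {$}.
FIRST(A) = {a, b}
FIRST(B) = {a, b}
FIRST(S) = {a, b}
FOLLOW(A) = {$}
FOLLOW(B) = {a, b}
FOLLOW(S) = {$}
Therefore, FOLLOW(B) = {a, b}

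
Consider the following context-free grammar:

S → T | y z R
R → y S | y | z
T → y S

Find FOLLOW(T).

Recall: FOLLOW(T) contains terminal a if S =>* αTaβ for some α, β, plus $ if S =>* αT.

We compute FOLLOW(T) using the standard algorithm.
FOLLOW(S) starts with {$}.
FIRST(R) = {y, z}
FIRST(S) = {y}
FIRST(T) = {y}
FOLLOW(R) = {$}
FOLLOW(S) = {$}
FOLLOW(T) = {$}
Therefore, FOLLOW(T) = {$}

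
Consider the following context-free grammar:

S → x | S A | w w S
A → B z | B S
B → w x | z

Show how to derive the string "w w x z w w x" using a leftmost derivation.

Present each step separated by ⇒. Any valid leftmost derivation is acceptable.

S ⇒ S A ⇒ w w S A ⇒ w w x A ⇒ w w x B S ⇒ w w x z S ⇒ w w x z w w S ⇒ w w x z w w x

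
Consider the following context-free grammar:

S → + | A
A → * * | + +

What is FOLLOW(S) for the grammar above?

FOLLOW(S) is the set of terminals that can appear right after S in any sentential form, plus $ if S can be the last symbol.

We compute FOLLOW(S) using the standard algorithm.
FOLLOW(S) starts with {$}.
FIRST(A) = {*, +}
FIRST(S) = {*, +}
FOLLOW(A) = {$}
FOLLOW(S) = {$}
Therefore, FOLLOW(S) = {$}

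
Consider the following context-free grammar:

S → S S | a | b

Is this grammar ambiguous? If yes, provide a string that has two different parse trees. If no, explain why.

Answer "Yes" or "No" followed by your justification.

Yes - the string 'b a a a' has two distinct leftmost derivations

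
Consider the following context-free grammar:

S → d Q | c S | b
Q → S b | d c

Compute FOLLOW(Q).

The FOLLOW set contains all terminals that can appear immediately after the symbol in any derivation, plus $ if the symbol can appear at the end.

We compute FOLLOW(Q) using the standard algorithm.
FOLLOW(S) starts with {$}.
FIRST(Q) = {b, c, d}
FIRST(S) = {b, c, d}
FOLLOW(Q) = {$, b}
FOLLOW(S) = {$, b}
Therefore, FOLLOW(Q) = {$, b}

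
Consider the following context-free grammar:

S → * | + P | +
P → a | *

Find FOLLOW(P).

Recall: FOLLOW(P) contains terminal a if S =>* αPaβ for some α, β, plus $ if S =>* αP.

We compute FOLLOW(P) using the standard algorithm.
FOLLOW(S) starts with {$}.
FIRST(P) = {*, a}
FIRST(S) = {*, +}
FOLLOW(P) = {$}
FOLLOW(S) = {$}
Therefore, FOLLOW(P) = {$}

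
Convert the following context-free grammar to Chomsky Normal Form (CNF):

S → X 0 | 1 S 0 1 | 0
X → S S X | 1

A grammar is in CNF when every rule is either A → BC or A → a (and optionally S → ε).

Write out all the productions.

T0 → 0; T1 → 1; S → 0; X → 1; S → X T0; S → T1 X0; X0 → S X1; X1 → T0 T1; X → S X2; X2 → S X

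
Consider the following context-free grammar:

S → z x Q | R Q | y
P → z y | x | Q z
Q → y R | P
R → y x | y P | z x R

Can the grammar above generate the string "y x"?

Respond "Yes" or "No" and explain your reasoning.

No - no valid derivation exists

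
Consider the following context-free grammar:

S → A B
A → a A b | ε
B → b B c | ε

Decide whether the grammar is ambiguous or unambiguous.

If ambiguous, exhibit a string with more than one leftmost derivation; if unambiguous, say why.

Unambiguous - every string in the language has a unique leftmost derivation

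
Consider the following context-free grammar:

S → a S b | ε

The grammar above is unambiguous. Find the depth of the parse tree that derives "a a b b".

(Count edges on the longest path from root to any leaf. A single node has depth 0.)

3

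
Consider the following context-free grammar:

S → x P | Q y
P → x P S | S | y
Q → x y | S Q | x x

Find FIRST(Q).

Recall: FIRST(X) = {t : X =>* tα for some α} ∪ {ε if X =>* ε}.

We compute FIRST(Q) using the standard algorithm.
FIRST(P) = {x, y}
FIRST(Q) = {x}
FIRST(S) = {x}
Therefore, FIRST(Q) = {x}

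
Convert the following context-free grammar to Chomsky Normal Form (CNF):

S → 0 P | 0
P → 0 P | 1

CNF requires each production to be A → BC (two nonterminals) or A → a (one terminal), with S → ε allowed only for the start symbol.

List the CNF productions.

T0 → 0; S → 0; P → 1; S → T0 P; P → T0 P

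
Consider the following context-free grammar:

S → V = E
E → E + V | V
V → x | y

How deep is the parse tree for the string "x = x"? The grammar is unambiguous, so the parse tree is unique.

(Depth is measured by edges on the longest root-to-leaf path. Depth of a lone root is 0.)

3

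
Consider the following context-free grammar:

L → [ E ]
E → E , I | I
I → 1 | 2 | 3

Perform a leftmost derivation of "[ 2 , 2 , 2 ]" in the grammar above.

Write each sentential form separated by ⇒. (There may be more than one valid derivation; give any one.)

L ⇒ [ E ] ⇒ [ E , I ] ⇒ [ E , I , I ] ⇒ [ I , I , I ] ⇒ [ 2 , I , I ] ⇒ [ 2 , 2 , I ] ⇒ [ 2 , 2 , 2 ]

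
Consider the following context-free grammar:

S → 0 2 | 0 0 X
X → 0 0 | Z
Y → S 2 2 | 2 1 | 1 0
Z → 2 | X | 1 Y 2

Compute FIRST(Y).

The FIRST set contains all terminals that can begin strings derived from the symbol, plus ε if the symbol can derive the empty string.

We compute FIRST(Y) using the standard algorithm.
FIRST(S) = {0}
FIRST(X) = {0, 1, 2}
FIRST(Y) = {0, 1, 2}
FIRST(Z) = {0, 1, 2}
Therefore, FIRST(Y) = {0, 1, 2}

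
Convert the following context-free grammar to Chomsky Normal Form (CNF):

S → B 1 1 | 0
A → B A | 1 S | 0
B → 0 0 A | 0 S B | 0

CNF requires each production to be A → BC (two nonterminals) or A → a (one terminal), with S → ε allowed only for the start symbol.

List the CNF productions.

T1 → 1; S → 0; A → 0; T0 → 0; B → 0; S → B X0; X0 → T1 T1; A → B A; A → T1 S; B → T0 X1; X1 → T0 A; B → T0 X2; X2 → S B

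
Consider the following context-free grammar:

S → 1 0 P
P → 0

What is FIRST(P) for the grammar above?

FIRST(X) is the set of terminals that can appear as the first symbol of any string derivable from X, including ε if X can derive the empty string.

We compute FIRST(P) using the standard algorithm.
FIRST(P) = {0}
FIRST(S) = {1}
Therefore, FIRST(P) = {0}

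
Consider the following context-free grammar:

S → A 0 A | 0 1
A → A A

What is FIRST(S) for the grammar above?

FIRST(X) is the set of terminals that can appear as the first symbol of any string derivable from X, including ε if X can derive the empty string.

We compute FIRST(S) using the standard algorithm.
FIRST(A) = {}
FIRST(S) = {0}
Therefore, FIRST(S) = {0}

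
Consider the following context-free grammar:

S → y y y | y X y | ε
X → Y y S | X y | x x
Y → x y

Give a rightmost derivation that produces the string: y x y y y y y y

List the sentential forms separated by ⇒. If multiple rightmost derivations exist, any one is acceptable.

S ⇒ y X y ⇒ y Y y S y ⇒ y Y y y y y y ⇒ y x y y y y y y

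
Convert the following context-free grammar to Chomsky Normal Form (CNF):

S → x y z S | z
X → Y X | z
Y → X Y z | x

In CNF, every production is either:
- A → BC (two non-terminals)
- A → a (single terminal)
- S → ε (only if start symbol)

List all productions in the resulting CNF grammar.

TX → x; TY → y; TZ → z; S → z; X → z; Y → x; S → TX X0; X0 → TY X1; X1 → TZ S; X → Y X; Y → X X2; X2 → Y TZ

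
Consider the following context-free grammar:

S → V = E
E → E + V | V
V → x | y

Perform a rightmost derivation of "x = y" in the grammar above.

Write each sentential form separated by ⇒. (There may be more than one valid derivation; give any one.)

S ⇒ V = E ⇒ V = V ⇒ V = y ⇒ x = y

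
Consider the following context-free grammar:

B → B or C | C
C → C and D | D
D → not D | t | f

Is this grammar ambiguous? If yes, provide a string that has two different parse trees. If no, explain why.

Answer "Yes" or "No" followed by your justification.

No - the grammar is unambiguous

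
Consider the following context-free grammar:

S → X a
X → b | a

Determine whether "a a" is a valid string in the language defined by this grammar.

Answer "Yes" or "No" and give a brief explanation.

Yes - a valid derivation exists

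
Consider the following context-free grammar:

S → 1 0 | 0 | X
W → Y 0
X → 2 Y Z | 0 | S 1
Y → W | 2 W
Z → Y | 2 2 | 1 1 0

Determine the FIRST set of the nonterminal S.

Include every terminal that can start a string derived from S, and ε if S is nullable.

We compute FIRST(S) using the standard algorithm.
FIRST(S) = {0, 1, 2}
FIRST(W) = {2}
FIRST(X) = {0, 1, 2}
FIRST(Y) = {2}
FIRST(Z) = {1, 2}
Therefore, FIRST(S) = {0, 1, 2}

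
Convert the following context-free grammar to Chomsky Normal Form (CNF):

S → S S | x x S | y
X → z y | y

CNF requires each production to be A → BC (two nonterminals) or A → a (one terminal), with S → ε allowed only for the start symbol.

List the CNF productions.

TX → x; S → y; TZ → z; TY → y; X → y; S → S S; S → TX X0; X0 → TX S; X → TZ TY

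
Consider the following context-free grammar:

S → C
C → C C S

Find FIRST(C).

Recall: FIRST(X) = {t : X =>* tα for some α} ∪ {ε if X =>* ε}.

We compute FIRST(C) using the standard algorithm.
FIRST(C) = {}
FIRST(S) = {}
Therefore, FIRST(C) = {}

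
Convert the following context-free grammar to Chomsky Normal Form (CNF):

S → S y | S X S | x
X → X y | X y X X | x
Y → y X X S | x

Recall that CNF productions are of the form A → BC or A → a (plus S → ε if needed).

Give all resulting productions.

TY → y; S → x; X → x; Y → x; S → S TY; S → S X0; X0 → X S; X → X TY; X → X X1; X1 → TY X2; X2 → X X; Y → TY X3; X3 → X X4; X4 → X S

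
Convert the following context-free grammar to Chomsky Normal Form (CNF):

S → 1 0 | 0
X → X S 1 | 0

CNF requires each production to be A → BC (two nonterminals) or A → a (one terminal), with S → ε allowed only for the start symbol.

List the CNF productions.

T1 → 1; T0 → 0; S → 0; X → 0; S → T1 T0; X → X X0; X0 → S T1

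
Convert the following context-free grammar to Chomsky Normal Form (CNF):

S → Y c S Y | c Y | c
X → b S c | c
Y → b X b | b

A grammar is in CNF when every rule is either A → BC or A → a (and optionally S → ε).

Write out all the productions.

TC → c; S → c; TB → b; X → c; Y → b; S → Y X0; X0 → TC X1; X1 → S Y; S → TC Y; X → TB X2; X2 → S TC; Y → TB X3; X3 → X TB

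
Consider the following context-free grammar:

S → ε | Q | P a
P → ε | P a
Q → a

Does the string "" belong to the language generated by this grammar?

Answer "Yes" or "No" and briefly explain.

Yes - a valid derivation exists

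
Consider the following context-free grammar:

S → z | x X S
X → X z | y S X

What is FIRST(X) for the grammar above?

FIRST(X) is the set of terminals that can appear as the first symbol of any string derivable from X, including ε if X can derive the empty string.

We compute FIRST(X) using the standard algorithm.
FIRST(S) = {x, z}
FIRST(X) = {y}
Therefore, FIRST(X) = {y}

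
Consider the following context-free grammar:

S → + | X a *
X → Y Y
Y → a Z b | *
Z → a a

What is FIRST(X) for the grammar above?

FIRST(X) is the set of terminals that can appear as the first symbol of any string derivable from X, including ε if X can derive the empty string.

We compute FIRST(X) using the standard algorithm.
FIRST(S) = {*, +, a}
FIRST(X) = {*, a}
FIRST(Y) = {*, a}
FIRST(Z) = {a}
Therefore, FIRST(X) = {*, a}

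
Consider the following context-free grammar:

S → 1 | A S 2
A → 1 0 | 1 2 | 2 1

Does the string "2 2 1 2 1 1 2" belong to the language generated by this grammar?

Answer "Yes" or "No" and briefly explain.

No - no valid derivation exists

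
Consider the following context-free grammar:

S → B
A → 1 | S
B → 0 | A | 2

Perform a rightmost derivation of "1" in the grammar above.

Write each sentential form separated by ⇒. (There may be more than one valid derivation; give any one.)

S ⇒ B ⇒ A ⇒ 1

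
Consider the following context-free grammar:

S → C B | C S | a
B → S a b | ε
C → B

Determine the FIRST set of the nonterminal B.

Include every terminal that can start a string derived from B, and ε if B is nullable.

We compute FIRST(B) using the standard algorithm.
FIRST(B) = {a, ε}
FIRST(C) = {a, ε}
FIRST(S) = {a, ε}
Therefore, FIRST(B) = {a, ε}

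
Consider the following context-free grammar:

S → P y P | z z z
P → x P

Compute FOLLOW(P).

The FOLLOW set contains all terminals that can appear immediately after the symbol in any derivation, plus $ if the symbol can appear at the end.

We compute FOLLOW(P) using the standard algorithm.
FOLLOW(S) starts with {$}.
FIRST(P) = {x}
FIRST(S) = {x, z}
FOLLOW(P) = {$, y}
FOLLOW(S) = {$}
Therefore, FOLLOW(P) = {$, y}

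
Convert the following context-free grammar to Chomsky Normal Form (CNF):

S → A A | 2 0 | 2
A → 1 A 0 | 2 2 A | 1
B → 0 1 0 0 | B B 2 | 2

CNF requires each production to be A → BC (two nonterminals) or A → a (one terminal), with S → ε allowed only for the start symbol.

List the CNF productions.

T2 → 2; T0 → 0; S → 2; T1 → 1; A → 1; B → 2; S → A A; S → T2 T0; A → T1 X0; X0 → A T0; A → T2 X1; X1 → T2 A; B → T0 X2; X2 → T1 X3; X3 → T0 T0; B → B X4; X4 → B T2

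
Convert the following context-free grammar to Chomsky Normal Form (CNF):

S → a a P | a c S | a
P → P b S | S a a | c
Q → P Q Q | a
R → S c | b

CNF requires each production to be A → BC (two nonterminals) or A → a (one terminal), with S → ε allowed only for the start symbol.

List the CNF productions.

TA → a; TC → c; S → a; TB → b; P → c; Q → a; R → b; S → TA X0; X0 → TA P; S → TA X1; X1 → TC S; P → P X2; X2 → TB S; P → S X3; X3 → TA TA; Q → P X4; X4 → Q Q; R → S TC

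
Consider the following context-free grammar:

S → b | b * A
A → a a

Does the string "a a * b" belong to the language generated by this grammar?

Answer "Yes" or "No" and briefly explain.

No - no valid derivation exists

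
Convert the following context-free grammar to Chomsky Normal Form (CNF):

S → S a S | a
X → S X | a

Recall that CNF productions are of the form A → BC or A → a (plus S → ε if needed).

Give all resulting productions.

TA → a; S → a; X → a; S → S X0; X0 → TA S; X → S X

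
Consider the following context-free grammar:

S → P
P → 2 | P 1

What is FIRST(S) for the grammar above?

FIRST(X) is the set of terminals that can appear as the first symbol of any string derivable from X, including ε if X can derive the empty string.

We compute FIRST(S) using the standard algorithm.
FIRST(P) = {2}
FIRST(S) = {2}
Therefore, FIRST(S) = {2}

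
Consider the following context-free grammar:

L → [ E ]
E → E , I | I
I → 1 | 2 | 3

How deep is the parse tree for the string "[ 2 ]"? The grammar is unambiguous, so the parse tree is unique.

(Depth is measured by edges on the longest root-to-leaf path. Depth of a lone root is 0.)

3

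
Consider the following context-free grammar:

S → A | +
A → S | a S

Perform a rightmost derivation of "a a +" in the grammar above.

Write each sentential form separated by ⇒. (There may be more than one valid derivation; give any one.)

S ⇒ A ⇒ a S ⇒ a A ⇒ a a S ⇒ a a +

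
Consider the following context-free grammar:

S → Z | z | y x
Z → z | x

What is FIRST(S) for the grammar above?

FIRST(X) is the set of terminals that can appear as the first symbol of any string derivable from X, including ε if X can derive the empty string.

We compute FIRST(S) using the standard algorithm.
FIRST(S) = {x, y, z}
FIRST(Z) = {x, z}
Therefore, FIRST(S) = {x, y, z}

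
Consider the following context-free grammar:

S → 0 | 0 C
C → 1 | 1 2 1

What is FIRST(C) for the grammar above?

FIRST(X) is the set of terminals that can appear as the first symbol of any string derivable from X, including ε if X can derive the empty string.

We compute FIRST(C) using the standard algorithm.
FIRST(C) = {1}
FIRST(S) = {0}
Therefore, FIRST(C) = {1}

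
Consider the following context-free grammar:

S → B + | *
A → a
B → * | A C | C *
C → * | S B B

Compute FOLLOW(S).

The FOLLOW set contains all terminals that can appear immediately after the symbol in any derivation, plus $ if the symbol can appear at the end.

We compute FOLLOW(S) using the standard algorithm.
FOLLOW(S) starts with {$}.
FIRST(A) = {a}
FIRST(B) = {*, a}
FIRST(C) = {*, a}
FIRST(S) = {*, a}
FOLLOW(A) = {*, a}
FOLLOW(B) = {*, +, a}
FOLLOW(C) = {*, +, a}
FOLLOW(S) = {$, *, a}
Therefore, FOLLOW(S) = {$, *, a}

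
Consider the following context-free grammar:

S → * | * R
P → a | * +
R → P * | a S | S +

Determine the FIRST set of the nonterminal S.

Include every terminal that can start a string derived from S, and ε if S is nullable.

We compute FIRST(S) using the standard algorithm.
FIRST(P) = {*, a}
FIRST(R) = {*, a}
FIRST(S) = {*}
Therefore, FIRST(S) = {*}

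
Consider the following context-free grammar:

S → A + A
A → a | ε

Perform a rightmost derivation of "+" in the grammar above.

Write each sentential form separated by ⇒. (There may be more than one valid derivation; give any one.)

S ⇒ A + A ⇒ A + ⇒ +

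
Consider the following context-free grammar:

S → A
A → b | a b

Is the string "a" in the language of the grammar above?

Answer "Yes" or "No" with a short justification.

No - no valid derivation exists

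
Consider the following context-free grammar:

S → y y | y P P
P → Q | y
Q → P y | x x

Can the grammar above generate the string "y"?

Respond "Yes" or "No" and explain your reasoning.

No - no valid derivation exists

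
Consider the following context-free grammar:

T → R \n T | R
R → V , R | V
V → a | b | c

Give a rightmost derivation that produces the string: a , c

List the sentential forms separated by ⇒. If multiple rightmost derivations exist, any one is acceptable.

T ⇒ R ⇒ V , R ⇒ V , V ⇒ V , c ⇒ a , c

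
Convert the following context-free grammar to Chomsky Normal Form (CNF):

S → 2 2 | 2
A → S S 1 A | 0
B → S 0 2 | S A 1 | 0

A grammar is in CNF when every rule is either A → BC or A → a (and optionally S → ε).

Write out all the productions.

T2 → 2; S → 2; T1 → 1; A → 0; T0 → 0; B → 0; S → T2 T2; A → S X0; X0 → S X1; X1 → T1 A; B → S X2; X2 → T0 T2; B → S X3; X3 → A T1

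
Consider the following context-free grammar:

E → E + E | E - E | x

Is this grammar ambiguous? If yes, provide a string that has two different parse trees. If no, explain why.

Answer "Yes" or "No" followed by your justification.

Yes - the string 'x - x - x - x + x' has two distinct leftmost derivations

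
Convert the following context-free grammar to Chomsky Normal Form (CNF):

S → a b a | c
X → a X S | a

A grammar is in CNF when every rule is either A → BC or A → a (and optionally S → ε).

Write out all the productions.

TA → a; TB → b; S → c; X → a; S → TA X0; X0 → TB TA; X → TA X1; X1 → X S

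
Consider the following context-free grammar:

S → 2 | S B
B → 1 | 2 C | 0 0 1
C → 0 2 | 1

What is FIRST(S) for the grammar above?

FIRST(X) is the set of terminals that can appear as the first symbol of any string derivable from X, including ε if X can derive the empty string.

We compute FIRST(S) using the standard algorithm.
FIRST(B) = {0, 1, 2}
FIRST(C) = {0, 1}
FIRST(S) = {2}
Therefore, FIRST(S) = {2}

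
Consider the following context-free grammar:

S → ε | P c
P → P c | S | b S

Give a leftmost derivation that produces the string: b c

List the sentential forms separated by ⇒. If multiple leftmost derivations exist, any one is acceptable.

S ⇒ P c ⇒ b S c ⇒ b c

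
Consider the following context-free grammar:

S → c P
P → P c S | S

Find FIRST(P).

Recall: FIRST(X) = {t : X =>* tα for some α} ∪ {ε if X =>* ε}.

We compute FIRST(P) using the standard algorithm.
FIRST(P) = {c}
FIRST(S) = {c}
Therefore, FIRST(P) = {c}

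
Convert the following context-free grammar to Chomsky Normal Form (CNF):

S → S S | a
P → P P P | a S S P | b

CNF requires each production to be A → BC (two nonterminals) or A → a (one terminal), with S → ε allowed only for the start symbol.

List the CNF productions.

S → a; TA → a; P → b; S → S S; P → P X0; X0 → P P; P → TA X1; X1 → S X2; X2 → S P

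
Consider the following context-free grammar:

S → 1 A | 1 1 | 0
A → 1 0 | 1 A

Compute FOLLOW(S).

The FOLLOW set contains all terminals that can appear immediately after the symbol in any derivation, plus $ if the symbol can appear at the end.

We compute FOLLOW(S) using the standard algorithm.
FOLLOW(S) starts with {$}.
FIRST(A) = {1}
FIRST(S) = {0, 1}
FOLLOW(A) = {$}
FOLLOW(S) = {$}
Therefore, FOLLOW(S) = {$}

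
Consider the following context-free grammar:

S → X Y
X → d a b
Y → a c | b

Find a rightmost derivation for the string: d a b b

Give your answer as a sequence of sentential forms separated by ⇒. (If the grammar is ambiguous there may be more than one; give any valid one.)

S ⇒ X Y ⇒ X b ⇒ d a b b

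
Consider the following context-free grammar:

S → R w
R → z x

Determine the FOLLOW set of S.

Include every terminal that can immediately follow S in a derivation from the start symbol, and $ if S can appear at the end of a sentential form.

We compute FOLLOW(S) using the standard algorithm.
FOLLOW(S) starts with {$}.
FIRST(R) = {z}
FIRST(S) = {z}
FOLLOW(R) = {w}
FOLLOW(S) = {$}
Therefore, FOLLOW(S) = {$}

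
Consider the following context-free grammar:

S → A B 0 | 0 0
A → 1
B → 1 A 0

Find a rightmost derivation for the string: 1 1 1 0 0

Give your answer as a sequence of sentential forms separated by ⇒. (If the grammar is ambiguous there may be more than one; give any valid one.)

S ⇒ A B 0 ⇒ A 1 A 0 0 ⇒ A 1 1 0 0 ⇒ 1 1 1 0 0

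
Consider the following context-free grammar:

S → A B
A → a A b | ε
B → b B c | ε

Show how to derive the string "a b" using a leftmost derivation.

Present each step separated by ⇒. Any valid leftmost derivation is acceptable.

S ⇒ A B ⇒ a A b B ⇒ a b B ⇒ a b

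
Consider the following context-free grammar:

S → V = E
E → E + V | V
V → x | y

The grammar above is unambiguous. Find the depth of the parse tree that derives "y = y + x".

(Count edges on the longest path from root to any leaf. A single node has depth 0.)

4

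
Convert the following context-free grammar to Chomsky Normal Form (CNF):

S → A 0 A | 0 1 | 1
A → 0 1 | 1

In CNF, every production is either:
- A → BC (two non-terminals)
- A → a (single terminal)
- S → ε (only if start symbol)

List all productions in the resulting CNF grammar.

T0 → 0; T1 → 1; S → 1; A → 1; S → A X0; X0 → T0 A; S → T0 T1; A → T0 T1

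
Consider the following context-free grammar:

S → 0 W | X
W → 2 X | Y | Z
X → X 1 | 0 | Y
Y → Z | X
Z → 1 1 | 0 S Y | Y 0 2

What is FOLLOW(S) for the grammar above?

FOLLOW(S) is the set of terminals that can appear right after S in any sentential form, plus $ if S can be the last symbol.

We compute FOLLOW(S) using the standard algorithm.
FOLLOW(S) starts with {$}.
FIRST(S) = {0, 1}
FIRST(W) = {0, 1, 2}
FIRST(X) = {0, 1}
FIRST(Y) = {0, 1}
FIRST(Z) = {0, 1}
FOLLOW(S) = {$, 0, 1}
FOLLOW(W) = {$, 0, 1}
FOLLOW(X) = {$, 0, 1}
FOLLOW(Y) = {$, 0, 1}
FOLLOW(Z) = {$, 0, 1}
Therefore, FOLLOW(S) = {$, 0, 1}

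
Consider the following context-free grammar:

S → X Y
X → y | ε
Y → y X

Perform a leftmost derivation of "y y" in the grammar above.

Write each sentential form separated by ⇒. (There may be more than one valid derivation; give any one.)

S ⇒ X Y ⇒ y Y ⇒ y y X ⇒ y y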